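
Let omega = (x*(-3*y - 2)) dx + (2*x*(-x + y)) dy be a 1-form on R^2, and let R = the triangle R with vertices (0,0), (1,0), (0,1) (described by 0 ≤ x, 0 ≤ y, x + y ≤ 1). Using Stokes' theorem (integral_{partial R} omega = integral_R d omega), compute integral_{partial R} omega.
integral_(partial R) omega = 1/6

Stokes: integral_partial_R omega = integral_R d omega with d omega = (∂Q/∂x - ∂P/∂y) dx ∧ dy.
  ∂Q/∂x = -4*x + 2*y
  ∂P/∂y = -3*x
  integrand = ∂Q/∂x - ∂P/∂y = -x + 2*y.
Integrating over R: integral_0^1 integral_0^{1-x} (-x + 2*y) dy dx = 1/6.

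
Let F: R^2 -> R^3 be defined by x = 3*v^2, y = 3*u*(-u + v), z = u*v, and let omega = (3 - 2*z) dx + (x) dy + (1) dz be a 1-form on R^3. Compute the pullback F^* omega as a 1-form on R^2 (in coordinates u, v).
F^* omega = (v*(-18*u*v + 9*v^2 + 1)) du + (-3*u*v^2 + u + 18*v) dv

Using F^*(f dg) = (f ∘ F) d(g ∘ F), substitute each coordinate x_i by F_i(u, v) in f_i, and replace dx_i by d F_i = (∂F_i/∂u) du + (∂F_i/∂v) dv.
  For the x component: f_1(F) = -2*u*v + 3; d F_1 = (0) du + (6*v) dv
  For the y component: f_2(F) = 3*v^2; d F_2 = (-6*u + 3*v) du + (3*u) dv
  For the z component: f_3(F) = 1; d F_3 = (v) du + (u) dv
Combining and collecting du, dv coefficients:
  coeff of du: v*(-18*u*v + 9*v^2 + 1)
  coeff of dv: -3*u*v^2 + u + 18*v
F^* omega = (v*(-18*u*v + 9*v^2 + 1)) du + (-3*u*v^2 + u + 18*v) dv.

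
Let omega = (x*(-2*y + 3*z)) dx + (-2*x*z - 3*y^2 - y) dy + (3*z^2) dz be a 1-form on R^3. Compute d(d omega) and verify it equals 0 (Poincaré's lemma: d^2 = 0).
d(d omega) = 0

Step 1: d omega = sum_{i<j} (∂f_j/∂x_i - ∂f_i/∂x_j) dx_i ∧ dx_j:
  coeff of dx ∧ dy: 2*x - 2*z
  coeff of dx ∧ dz: -3*x
  coeff of dy ∧ dz: 2*x
Step 2: Apply d again to each 2-form coefficient. The only possible 3-form in R^3 is dx ∧ dy ∧ dz, with coefficient
  ∂(coeff of dy∧dz)/∂x - ∂(coeff of dx∧dz)/∂y + ∂(coeff of dx∧dy)/∂z
  = ∂/∂x (2*x) - ∂/∂y (-3*x) + ∂/∂z (2*x - 2*z).
Each of these terms simplifies to sums of mixed partials that cancel in pairs. The result is 0 (by equality of mixed partials for smooth functions — Schwarz / Clairaut).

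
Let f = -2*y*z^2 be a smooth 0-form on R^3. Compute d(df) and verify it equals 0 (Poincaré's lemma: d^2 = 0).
d(df) = 0

Step 1: df = sum_i (∂f/∂x_i) dx_i = (0) dx + (-2*z^2) dy + (-4*y*z) dz.
Step 2: Apply d again. Using the 1-form formula, the coefficient of dx ∧ dy in d(df) is ∂^2 f/∂x ∂y - ∂^2 f/∂y ∂x = (0) - (0) = 0 (equality of mixed partials for smooth f).
Similarly for dx ∧ dz and dy ∧ dz — all coefficients vanish. So d(df) = 0.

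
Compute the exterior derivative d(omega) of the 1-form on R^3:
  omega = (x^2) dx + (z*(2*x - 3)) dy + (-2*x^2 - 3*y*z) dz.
d(omega) = (2*z) dx ∧ dy + (-4*x) dx ∧ dz + (-2*x - 3*z + 3) dy ∧ dz

For a 1-form omega = sum_i f_i dx_i, the exterior derivative is
  d(omega) = sum_{i < j} (∂f_j/∂x_i - ∂f_i/∂x_j) dx_i ∧ dx_j.
  coefficient of dx ∧ dy: ∂f_2/∂x - ∂f_1/∂y = ∂(z*(2*x - 3))/∂x - ∂(x^2)/∂y = 2*z
  coefficient of dx ∧ dz: ∂f_3/∂x - ∂f_1/∂z = ∂(-2*x^2 - 3*y*z)/∂x - ∂(x^2)/∂z = -4*x
  coefficient of dy ∧ dz: ∂f_3/∂y - ∂f_2/∂z = ∂(-2*x^2 - 3*y*z)/∂y - ∂(z*(2*x - 3))/∂z = -2*x - 3*z + 3
Assembling: d(omega) = (2*z) dx ∧ dy + (-4*x) dx ∧ dz + (-2*x - 3*z + 3) dy ∧ dz.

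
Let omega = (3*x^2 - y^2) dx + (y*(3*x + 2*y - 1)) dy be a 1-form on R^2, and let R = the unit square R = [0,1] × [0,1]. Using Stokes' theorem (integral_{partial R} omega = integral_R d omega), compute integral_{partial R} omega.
integral_(partial R) omega = 5/2

Stokes: integral_partial_R omega = integral_R d omega with d omega = (∂Q/∂x - ∂P/∂y) dx ∧ dy.
  ∂Q/∂x = 3*y
  ∂P/∂y = -2*y
  integrand = ∂Q/∂x - ∂P/∂y = 5*y.
Integrating over R: integral_0^1 integral_0^1 (5*y) dx dy = 5/2.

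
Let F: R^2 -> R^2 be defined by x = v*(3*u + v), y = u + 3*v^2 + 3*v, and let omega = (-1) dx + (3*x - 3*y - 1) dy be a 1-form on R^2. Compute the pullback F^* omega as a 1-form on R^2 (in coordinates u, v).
F^* omega = (9*u*v - 3*u - 6*v^2 - 12*v - 1) du + (54*u*v^2 + 9*u*v - 12*u - 36*v^3 - 72*v^2 - 35*v - 3) dv

Using F^*(f dg) = (f ∘ F) d(g ∘ F), substitute each coordinate x_i by F_i(u, v) in f_i, and replace dx_i by d F_i = (∂F_i/∂u) du + (∂F_i/∂v) dv.
  For the x component: f_1(F) = -1; d F_1 = (3*v) du + (3*u + 2*v) dv
  For the y component: f_2(F) = 9*u*v - 3*u - 6*v^2 - 9*v - 1; d F_2 = (1) du + (6*v + 3) dv
Combining and collecting du, dv coefficients:
  coeff of du: 9*u*v - 3*u - 6*v^2 - 12*v - 1
  coeff of dv: 54*u*v^2 + 9*u*v - 12*u - 36*v^3 - 72*v^2 - 35*v - 3
F^* omega = (9*u*v - 3*u - 6*v^2 - 12*v - 1) du + (54*u*v^2 + 9*u*v - 12*u - 36*v^3 - 72*v^2 - 35*v - 3) dv.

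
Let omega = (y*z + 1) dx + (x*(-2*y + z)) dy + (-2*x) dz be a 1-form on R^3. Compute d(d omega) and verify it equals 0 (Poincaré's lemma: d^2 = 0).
d(d omega) = 0

Step 1: d omega = sum_{i<j} (∂f_j/∂x_i - ∂f_i/∂x_j) dx_i ∧ dx_j:
  coeff of dx ∧ dy: -2*y
  coeff of dx ∧ dz: -y - 2
  coeff of dy ∧ dz: -x
Step 2: Apply d again to each 2-form coefficient. The only possible 3-form in R^3 is dx ∧ dy ∧ dz, with coefficient
  ∂(coeff of dy∧dz)/∂x - ∂(coeff of dx∧dz)/∂y + ∂(coeff of dx∧dy)/∂z
  = ∂/∂x (-x) - ∂/∂y (-y - 2) + ∂/∂z (-2*y).
Each of these terms simplifies to sums of mixed partials that cancel in pairs. The result is 0 (by equality of mixed partials for smooth functions — Schwarz / Clairaut).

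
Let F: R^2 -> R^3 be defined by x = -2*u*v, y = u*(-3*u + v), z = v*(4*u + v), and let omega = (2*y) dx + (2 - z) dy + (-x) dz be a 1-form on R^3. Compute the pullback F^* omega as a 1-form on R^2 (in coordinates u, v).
F^* omega = (36*u^2*v + 6*u*v^2 - 12*u - v^3 + 2*v) du + (u*(12*u^2 + 3*v^2 + 2)) dv

Using F^*(f dg) = (f ∘ F) d(g ∘ F), substitute each coordinate x_i by F_i(u, v) in f_i, and replace dx_i by d F_i = (∂F_i/∂u) du + (∂F_i/∂v) dv.
  For the x component: f_1(F) = 2*u*(-3*u + v); d F_1 = (-2*v) du + (-2*u) dv
  For the y component: f_2(F) = -4*u*v - v^2 + 2; d F_2 = (-6*u + v) du + (u) dv
  For the z component: f_3(F) = 2*u*v; d F_3 = (4*v) du + (4*u + 2*v) dv
Combining and collecting du, dv coefficients:
  coeff of du: 36*u^2*v + 6*u*v^2 - 12*u - v^3 + 2*v
  coeff of dv: u*(12*u^2 + 3*v^2 + 2)
F^* omega = (36*u^2*v + 6*u*v^2 - 12*u - v^3 + 2*v) du + (u*(12*u^2 + 3*v^2 + 2)) dv.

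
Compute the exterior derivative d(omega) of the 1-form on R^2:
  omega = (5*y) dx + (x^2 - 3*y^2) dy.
d(omega) = (2*x - 5) dx ∧ dy

For a 1-form omega = sum_i f_i dx_i, the exterior derivative is
  d(omega) = sum_{i < j} (∂f_j/∂x_i - ∂f_i/∂x_j) dx_i ∧ dx_j.
  coefficient of dx ∧ dy: ∂f_2/∂x - ∂f_1/∂y = ∂(x^2 - 3*y^2)/∂x - ∂(5*y)/∂y = 2*x - 5
Assembling: d(omega) = (2*x - 5) dx ∧ dy.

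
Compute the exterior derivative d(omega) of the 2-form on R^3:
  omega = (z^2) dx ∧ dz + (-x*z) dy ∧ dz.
d(omega) = (-z) dx ∧ dy ∧ dz

For a 2-form omega = sum_{i<j} g_{ij} dx_i ∧ dx_j, the exterior derivative is
  d(omega) = sum_{i<j} d(g_{ij}) ∧ dx_i ∧ dx_j = sum_{i<j, k} (∂g_{ij}/∂x_k) dx_k ∧ dx_i ∧ dx_j.
Expand each term, using dx_k ∧ dx_i ∧ dx_j = sgn(permutation) dx_{(a)} ∧ dx_{(b)} ∧ dx_{(c)} with (a < b < c) sorted:
  d(-x*z) includes (∂/∂x)(-x*z) dx = (-z) dx, which multiplied by dy ∧ dz gives (-z) dx ∧ dy ∧ dz
Collecting like 3-forms: d(omega) = (-z) dx ∧ dy ∧ dz.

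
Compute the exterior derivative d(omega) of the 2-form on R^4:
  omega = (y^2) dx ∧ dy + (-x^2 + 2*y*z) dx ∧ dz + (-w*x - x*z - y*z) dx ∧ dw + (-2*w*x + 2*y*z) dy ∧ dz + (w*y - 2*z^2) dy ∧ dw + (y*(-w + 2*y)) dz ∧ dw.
d(omega) = (-2*w - 2*z) dx ∧ dy ∧ dz + (z) dx ∧ dy ∧ dw + (x + y) dx ∧ dz ∧ dw + (-w - 2*x + 4*y + 4*z) dy ∧ dz ∧ dw

For a 2-form omega = sum_{i<j} g_{ij} dx_i ∧ dx_j, the exterior derivative is
  d(omega) = sum_{i<j} d(g_{ij}) ∧ dx_i ∧ dx_j = sum_{i<j, k} (∂g_{ij}/∂x_k) dx_k ∧ dx_i ∧ dx_j.
Expand each term, using dx_k ∧ dx_i ∧ dx_j = sgn(permutation) dx_{(a)} ∧ dx_{(b)} ∧ dx_{(c)} with (a < b < c) sorted:
  d(-x^2 + 2*y*z) includes (∂/∂y)(-x^2 + 2*y*z) dy = (2*z) dy, which multiplied by dx ∧ dz gives (-2*z) dx ∧ dy ∧ dz
  d(-w*x - x*z - y*z) includes (∂/∂y)(-w*x - x*z - y*z) dy = (-z) dy, which multiplied by dx ∧ dw gives (z) dx ∧ dy ∧ dw
  d(-w*x - x*z - y*z) includes (∂/∂z)(-w*x - x*z - y*z) dz = (-x - y) dz, which multiplied by dx ∧ dw gives (x + y) dx ∧ dz ∧ dw
  d(-2*w*x + 2*y*z) includes (∂/∂x)(-2*w*x + 2*y*z) dx = (-2*w) dx, which multiplied by dy ∧ dz gives (-2*w) dx ∧ dy ∧ dz
  d(-2*w*x + 2*y*z) includes (∂/∂w)(-2*w*x + 2*y*z) dw = (-2*x) dw, which multiplied by dy ∧ dz gives (-2*x) dy ∧ dz ∧ dw
  d(w*y - 2*z^2) includes (∂/∂z)(w*y - 2*z^2) dz = (-4*z) dz, which multiplied by dy ∧ dw gives (4*z) dy ∧ dz ∧ dw
  d(y*(-w + 2*y)) includes (∂/∂y)(y*(-w + 2*y)) dy = (-w + 4*y) dy, which multiplied by dz ∧ dw gives (-w + 4*y) dy ∧ dz ∧ dw
Collecting like 3-forms: d(omega) = (-2*w - 2*z) dx ∧ dy ∧ dz + (z) dx ∧ dy ∧ dw + (x + y) dx ∧ dz ∧ dw + (-w - 2*x + 4*y + 4*z) dy ∧ dz ∧ dw.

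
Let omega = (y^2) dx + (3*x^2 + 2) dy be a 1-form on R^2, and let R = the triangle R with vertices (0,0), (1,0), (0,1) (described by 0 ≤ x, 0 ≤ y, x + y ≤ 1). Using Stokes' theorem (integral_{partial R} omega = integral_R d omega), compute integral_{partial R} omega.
integral_(partial R) omega = 2/3

Stokes: integral_partial_R omega = integral_R d omega with d omega = (∂Q/∂x - ∂P/∂y) dx ∧ dy.
  ∂Q/∂x = 6*x
  ∂P/∂y = 2*y
  integrand = ∂Q/∂x - ∂P/∂y = 6*x - 2*y.
Integrating over R: integral_0^1 integral_0^{1-x} (6*x - 2*y) dy dx = 2/3.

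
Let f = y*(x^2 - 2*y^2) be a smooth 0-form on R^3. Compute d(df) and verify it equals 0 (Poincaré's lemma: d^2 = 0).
d(df) = 0

Step 1: df = sum_i (∂f/∂x_i) dx_i = (2*x*y) dx + (x^2 - 6*y^2) dy + (0) dz.
Step 2: Apply d again. Using the 1-form formula, the coefficient of dx ∧ dy in d(df) is ∂^2 f/∂x ∂y - ∂^2 f/∂y ∂x = (2*x) - (2*x) = 0 (equality of mixed partials for smooth f).
Similarly for dx ∧ dz and dy ∧ dz — all coefficients vanish. So d(df) = 0.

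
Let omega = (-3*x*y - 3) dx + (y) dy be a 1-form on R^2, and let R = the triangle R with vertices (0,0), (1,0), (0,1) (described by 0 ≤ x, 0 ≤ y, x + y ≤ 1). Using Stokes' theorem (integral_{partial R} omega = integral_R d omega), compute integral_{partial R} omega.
integral_(partial R) omega = 1/2

Stokes: integral_partial_R omega = integral_R d omega with d omega = (∂Q/∂x - ∂P/∂y) dx ∧ dy.
  ∂Q/∂x = 0
  ∂P/∂y = -3*x
  integrand = ∂Q/∂x - ∂P/∂y = 3*x.
Integrating over R: integral_0^1 integral_0^{1-x} (3*x) dy dx = 1/2.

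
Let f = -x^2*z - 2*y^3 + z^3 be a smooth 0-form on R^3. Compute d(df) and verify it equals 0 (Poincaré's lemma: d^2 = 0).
d(df) = 0

Step 1: df = sum_i (∂f/∂x_i) dx_i = (-2*x*z) dx + (-6*y^2) dy + (-x^2 + 3*z^2) dz.
Step 2: Apply d again. Using the 1-form formula, the coefficient of dx ∧ dy in d(df) is ∂^2 f/∂x ∂y - ∂^2 f/∂y ∂x = (0) - (0) = 0 (equality of mixed partials for smooth f).
Similarly for dx ∧ dz and dy ∧ dz — all coefficients vanish. So d(df) = 0.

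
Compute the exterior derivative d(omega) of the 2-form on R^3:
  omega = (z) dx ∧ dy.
d(omega) = (1) dx ∧ dy ∧ dz

For a 2-form omega = sum_{i<j} g_{ij} dx_i ∧ dx_j, the exterior derivative is
  d(omega) = sum_{i<j} d(g_{ij}) ∧ dx_i ∧ dx_j = sum_{i<j, k} (∂g_{ij}/∂x_k) dx_k ∧ dx_i ∧ dx_j.
Expand each term, using dx_k ∧ dx_i ∧ dx_j = sgn(permutation) dx_{(a)} ∧ dx_{(b)} ∧ dx_{(c)} with (a < b < c) sorted:
  d(z) includes (∂/∂z)(z) dz = (1) dz, which multiplied by dx ∧ dy gives (1) dx ∧ dy ∧ dz
Collecting like 3-forms: d(omega) = (1) dx ∧ dy ∧ dz.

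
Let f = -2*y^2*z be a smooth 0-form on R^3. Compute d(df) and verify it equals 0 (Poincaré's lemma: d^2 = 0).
d(df) = 0

Step 1: df = sum_i (∂f/∂x_i) dx_i = (0) dx + (-4*y*z) dy + (-2*y^2) dz.
Step 2: Apply d again. Using the 1-form formula, the coefficient of dx ∧ dy in d(df) is ∂^2 f/∂x ∂y - ∂^2 f/∂y ∂x = (0) - (0) = 0 (equality of mixed partials for smooth f).
Similarly for dx ∧ dz and dy ∧ dz — all coefficients vanish. So d(df) = 0.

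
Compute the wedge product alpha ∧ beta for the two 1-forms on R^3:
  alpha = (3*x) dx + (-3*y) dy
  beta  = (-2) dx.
alpha ∧ beta = (-6*y) dx ∧ dy

Distribute the wedge, using dx_i ∧ dx_j = -dx_j ∧ dx_i and dx_i ∧ dx_i = 0. For each pair (i, j) with i < j, the coefficient of dx_i ∧ dx_j in alpha ∧ beta is (alpha_i * beta_j - alpha_j * beta_i). Collecting: alpha ∧ beta = (-6*y) dx ∧ dy.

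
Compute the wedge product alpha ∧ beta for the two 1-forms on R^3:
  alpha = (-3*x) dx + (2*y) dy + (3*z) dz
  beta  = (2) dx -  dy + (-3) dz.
alpha ∧ beta = (3*x - 4*y) dx ∧ dy + (9*x - 6*z) dx ∧ dz + (-6*y + 3*z) dy ∧ dz

Distribute the wedge, using dx_i ∧ dx_j = -dx_j ∧ dx_i and dx_i ∧ dx_i = 0. For each pair (i, j) with i < j, the coefficient of dx_i ∧ dx_j in alpha ∧ beta is (alpha_i * beta_j - alpha_j * beta_i). Collecting: alpha ∧ beta = (3*x - 4*y) dx ∧ dy + (9*x - 6*z) dx ∧ dz + (-6*y + 3*z) dy ∧ dz.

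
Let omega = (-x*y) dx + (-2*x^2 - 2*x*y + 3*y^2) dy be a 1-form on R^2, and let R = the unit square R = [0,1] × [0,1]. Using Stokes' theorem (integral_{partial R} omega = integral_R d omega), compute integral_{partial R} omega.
integral_(partial R) omega = -5/2

Stokes: integral_partial_R omega = integral_R d omega with d omega = (∂Q/∂x - ∂P/∂y) dx ∧ dy.
  ∂Q/∂x = -4*x - 2*y
  ∂P/∂y = -x
  integrand = ∂Q/∂x - ∂P/∂y = -3*x - 2*y.
Integrating over R: integral_0^1 integral_0^1 (-3*x - 2*y) dx dy = -5/2.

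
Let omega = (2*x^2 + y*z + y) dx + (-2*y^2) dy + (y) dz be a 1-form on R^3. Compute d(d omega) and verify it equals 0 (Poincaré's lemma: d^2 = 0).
d(d omega) = 0

Step 1: d omega = sum_{i<j} (∂f_j/∂x_i - ∂f_i/∂x_j) dx_i ∧ dx_j:
  coeff of dx ∧ dy: -z - 1
  coeff of dx ∧ dz: -y
  coeff of dy ∧ dz: 1
Step 2: Apply d again to each 2-form coefficient. The only possible 3-form in R^3 is dx ∧ dy ∧ dz, with coefficient
  ∂(coeff of dy∧dz)/∂x - ∂(coeff of dx∧dz)/∂y + ∂(coeff of dx∧dy)/∂z
  = ∂/∂x (1) - ∂/∂y (-y) + ∂/∂z (-z - 1).
Each of these terms simplifies to sums of mixed partials that cancel in pairs. The result is 0 (by equality of mixed partials for smooth functions — Schwarz / Clairaut).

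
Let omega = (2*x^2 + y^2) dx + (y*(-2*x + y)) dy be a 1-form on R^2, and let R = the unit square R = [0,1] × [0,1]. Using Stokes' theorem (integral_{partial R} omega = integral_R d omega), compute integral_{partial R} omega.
integral_(partial R) omega = -2

Stokes: integral_partial_R omega = integral_R d omega with d omega = (∂Q/∂x - ∂P/∂y) dx ∧ dy.
  ∂Q/∂x = -2*y
  ∂P/∂y = 2*y
  integrand = ∂Q/∂x - ∂P/∂y = -4*y.
Integrating over R: integral_0^1 integral_0^1 (-4*y) dx dy = -2.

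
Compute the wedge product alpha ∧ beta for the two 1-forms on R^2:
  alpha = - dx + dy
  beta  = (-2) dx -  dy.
alpha ∧ beta = (3) dx ∧ dy

Distribute the wedge, using dx_i ∧ dx_j = -dx_j ∧ dx_i and dx_i ∧ dx_i = 0. For each pair (i, j) with i < j, the coefficient of dx_i ∧ dx_j in alpha ∧ beta is (alpha_i * beta_j - alpha_j * beta_i). Collecting: alpha ∧ beta = (3) dx ∧ dy.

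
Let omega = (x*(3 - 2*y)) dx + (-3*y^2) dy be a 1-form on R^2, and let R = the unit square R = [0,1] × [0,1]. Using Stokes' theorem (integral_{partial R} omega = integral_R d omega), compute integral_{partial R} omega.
integral_(partial R) omega = 1

Stokes: integral_partial_R omega = integral_R d omega with d omega = (∂Q/∂x - ∂P/∂y) dx ∧ dy.
  ∂Q/∂x = 0
  ∂P/∂y = -2*x
  integrand = ∂Q/∂x - ∂P/∂y = 2*x.
Integrating over R: integral_0^1 integral_0^1 (2*x) dx dy = 1.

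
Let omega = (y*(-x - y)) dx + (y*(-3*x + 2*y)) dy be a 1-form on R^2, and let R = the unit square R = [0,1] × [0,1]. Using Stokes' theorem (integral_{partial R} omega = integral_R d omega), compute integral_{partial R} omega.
integral_(partial R) omega = 0

Stokes: integral_partial_R omega = integral_R d omega with d omega = (∂Q/∂x - ∂P/∂y) dx ∧ dy.
  ∂Q/∂x = -3*y
  ∂P/∂y = -x - 2*y
  integrand = ∂Q/∂x - ∂P/∂y = x - y.
Integrating over R: integral_0^1 integral_0^1 (x - y) dx dy = 0.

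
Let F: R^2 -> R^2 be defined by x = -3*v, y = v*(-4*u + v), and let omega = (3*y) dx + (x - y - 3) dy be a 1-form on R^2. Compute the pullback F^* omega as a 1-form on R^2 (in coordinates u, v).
F^* omega = (4*v*(-4*u*v + v^2 + 3*v + 3)) du + (-16*u^2*v + 12*u*v^2 + 48*u*v + 12*u - 2*v^3 - 15*v^2 - 6*v) dv

Using F^*(f dg) = (f ∘ F) d(g ∘ F), substitute each coordinate x_i by F_i(u, v) in f_i, and replace dx_i by d F_i = (∂F_i/∂u) du + (∂F_i/∂v) dv.
  For the x component: f_1(F) = 3*v*(-4*u + v); d F_1 = (0) du + (-3) dv
  For the y component: f_2(F) = 4*u*v - v^2 - 3*v - 3; d F_2 = (-4*v) du + (-4*u + 2*v) dv
Combining and collecting du, dv coefficients:
  coeff of du: 4*v*(-4*u*v + v^2 + 3*v + 3)
  coeff of dv: -16*u^2*v + 12*u*v^2 + 48*u*v + 12*u - 2*v^3 - 15*v^2 - 6*v
F^* omega = (4*v*(-4*u*v + v^2 + 3*v + 3)) du + (-16*u^2*v + 12*u*v^2 + 48*u*v + 12*u - 2*v^3 - 15*v^2 - 6*v) dv.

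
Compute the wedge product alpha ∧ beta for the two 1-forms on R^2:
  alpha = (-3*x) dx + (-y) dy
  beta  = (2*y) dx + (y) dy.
alpha ∧ beta = (y*(-3*x + 2*y)) dx ∧ dy

Distribute the wedge, using dx_i ∧ dx_j = -dx_j ∧ dx_i and dx_i ∧ dx_i = 0. For each pair (i, j) with i < j, the coefficient of dx_i ∧ dx_j in alpha ∧ beta is (alpha_i * beta_j - alpha_j * beta_i). Collecting: alpha ∧ beta = (y*(-3*x + 2*y)) dx ∧ dy.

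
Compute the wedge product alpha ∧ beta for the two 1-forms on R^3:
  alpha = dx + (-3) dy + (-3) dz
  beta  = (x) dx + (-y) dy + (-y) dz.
alpha ∧ beta = (3*x - y) dx ∧ dy + (3*x - y) dx ∧ dz

Distribute the wedge, using dx_i ∧ dx_j = -dx_j ∧ dx_i and dx_i ∧ dx_i = 0. For each pair (i, j) with i < j, the coefficient of dx_i ∧ dx_j in alpha ∧ beta is (alpha_i * beta_j - alpha_j * beta_i). Collecting: alpha ∧ beta = (3*x - y) dx ∧ dy + (3*x - y) dx ∧ dz.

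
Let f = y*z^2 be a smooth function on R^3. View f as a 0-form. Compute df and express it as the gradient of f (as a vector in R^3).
df = (0) dx + (z^2) dy + (2*y*z) dz; grad f = (0, z^2, 2*y*z)

For a 0-form f, d f = (∂f/∂x) dx + (∂f/∂y) dy + (∂f/∂z) dz. The components of the vector representation are exactly the entries of grad f in Cartesian coordinates:
  ∂f/∂x = 0
  ∂f/∂y = z^2
  ∂f/∂z = 2*y*z.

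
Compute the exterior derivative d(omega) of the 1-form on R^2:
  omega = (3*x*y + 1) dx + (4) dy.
d(omega) = (-3*x) dx ∧ dy

For a 1-form omega = sum_i f_i dx_i, the exterior derivative is
  d(omega) = sum_{i < j} (∂f_j/∂x_i - ∂f_i/∂x_j) dx_i ∧ dx_j.
  coefficient of dx ∧ dy: ∂f_2/∂x - ∂f_1/∂y = ∂(4)/∂x - ∂(3*x*y + 1)/∂y = -3*x
Assembling: d(omega) = (-3*x) dx ∧ dy.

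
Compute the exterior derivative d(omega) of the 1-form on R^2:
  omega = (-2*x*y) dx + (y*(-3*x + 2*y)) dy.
d(omega) = (2*x - 3*y) dx ∧ dy

For a 1-form omega = sum_i f_i dx_i, the exterior derivative is
  d(omega) = sum_{i < j} (∂f_j/∂x_i - ∂f_i/∂x_j) dx_i ∧ dx_j.
  coefficient of dx ∧ dy: ∂f_2/∂x - ∂f_1/∂y = ∂(y*(-3*x + 2*y))/∂x - ∂(-2*x*y)/∂y = 2*x - 3*y
Assembling: d(omega) = (2*x - 3*y) dx ∧ dy.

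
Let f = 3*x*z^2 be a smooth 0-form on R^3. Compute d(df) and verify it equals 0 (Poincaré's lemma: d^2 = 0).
d(df) = 0

Step 1: df = sum_i (∂f/∂x_i) dx_i = (3*z^2) dx + (0) dy + (6*x*z) dz.
Step 2: Apply d again. Using the 1-form formula, the coefficient of dx ∧ dy in d(df) is ∂^2 f/∂x ∂y - ∂^2 f/∂y ∂x = (0) - (0) = 0 (equality of mixed partials for smooth f).
Similarly for dx ∧ dz and dy ∧ dz — all coefficients vanish. So d(df) = 0.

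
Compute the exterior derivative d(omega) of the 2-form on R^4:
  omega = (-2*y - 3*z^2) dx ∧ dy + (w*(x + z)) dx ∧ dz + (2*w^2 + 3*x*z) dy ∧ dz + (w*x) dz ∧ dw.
d(omega) = (-3*z) dx ∧ dy ∧ dz + (w + x + z) dx ∧ dz ∧ dw + (4*w) dy ∧ dz ∧ dw

For a 2-form omega = sum_{i<j} g_{ij} dx_i ∧ dx_j, the exterior derivative is
  d(omega) = sum_{i<j} d(g_{ij}) ∧ dx_i ∧ dx_j = sum_{i<j, k} (∂g_{ij}/∂x_k) dx_k ∧ dx_i ∧ dx_j.
Expand each term, using dx_k ∧ dx_i ∧ dx_j = sgn(permutation) dx_{(a)} ∧ dx_{(b)} ∧ dx_{(c)} with (a < b < c) sorted:
  d(-2*y - 3*z^2) includes (∂/∂z)(-2*y - 3*z^2) dz = (-6*z) dz, which multiplied by dx ∧ dy gives (-6*z) dx ∧ dy ∧ dz
  d(w*(x + z)) includes (∂/∂w)(w*(x + z)) dw = (x + z) dw, which multiplied by dx ∧ dz gives (x + z) dx ∧ dz ∧ dw
  d(2*w^2 + 3*x*z) includes (∂/∂x)(2*w^2 + 3*x*z) dx = (3*z) dx, which multiplied by dy ∧ dz gives (3*z) dx ∧ dy ∧ dz
  d(2*w^2 + 3*x*z) includes (∂/∂w)(2*w^2 + 3*x*z) dw = (4*w) dw, which multiplied by dy ∧ dz gives (4*w) dy ∧ dz ∧ dw
  d(w*x) includes (∂/∂x)(w*x) dx = (w) dx, which multiplied by dz ∧ dw gives (w) dx ∧ dz ∧ dw
Collecting like 3-forms: d(omega) = (-3*z) dx ∧ dy ∧ dz + (w + x + z) dx ∧ dz ∧ dw + (4*w) dy ∧ dz ∧ dw.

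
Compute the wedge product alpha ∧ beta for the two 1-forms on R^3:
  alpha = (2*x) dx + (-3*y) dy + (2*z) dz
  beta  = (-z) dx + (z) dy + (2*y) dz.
alpha ∧ beta = (z*(2*x - 3*y)) dx ∧ dy + (4*x*y + 2*z^2) dx ∧ dz + (-6*y^2 - 2*z^2) dy ∧ dz

Distribute the wedge, using dx_i ∧ dx_j = -dx_j ∧ dx_i and dx_i ∧ dx_i = 0. For each pair (i, j) with i < j, the coefficient of dx_i ∧ dx_j in alpha ∧ beta is (alpha_i * beta_j - alpha_j * beta_i). Collecting: alpha ∧ beta = (z*(2*x - 3*y)) dx ∧ dy + (4*x*y + 2*z^2) dx ∧ dz + (-6*y^2 - 2*z^2) dy ∧ dz.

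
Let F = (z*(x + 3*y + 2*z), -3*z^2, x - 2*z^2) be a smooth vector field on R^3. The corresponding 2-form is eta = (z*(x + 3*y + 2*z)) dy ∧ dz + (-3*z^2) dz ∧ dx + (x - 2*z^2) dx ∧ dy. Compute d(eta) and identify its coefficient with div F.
d(eta) = (-3*z) dx ∧ dy ∧ dz; div F = -3*z

For a 2-form in R^3 of the form above, applying d gives a 3-form with coefficient ∂P/∂x + ∂Q/∂y + ∂R/∂z:
  ∂P/∂x = z
  ∂Q/∂y = 0
  ∂R/∂z = -4*z
Sum = -3*z, which is exactly div F.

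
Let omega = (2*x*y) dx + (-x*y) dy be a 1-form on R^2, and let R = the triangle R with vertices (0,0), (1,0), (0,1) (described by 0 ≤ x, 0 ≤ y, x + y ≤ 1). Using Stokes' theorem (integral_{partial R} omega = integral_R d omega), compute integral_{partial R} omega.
integral_(partial R) omega = -1/2

Stokes: integral_partial_R omega = integral_R d omega with d omega = (∂Q/∂x - ∂P/∂y) dx ∧ dy.
  ∂Q/∂x = -y
  ∂P/∂y = 2*x
  integrand = ∂Q/∂x - ∂P/∂y = -2*x - y.
Integrating over R: integral_0^1 integral_0^{1-x} (-2*x - y) dy dx = -1/2.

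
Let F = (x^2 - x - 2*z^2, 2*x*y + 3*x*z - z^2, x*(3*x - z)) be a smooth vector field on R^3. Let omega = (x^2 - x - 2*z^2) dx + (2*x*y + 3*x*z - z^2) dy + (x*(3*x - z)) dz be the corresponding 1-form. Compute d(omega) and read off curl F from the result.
d(omega) = (-3*x + 2*z) dy ∧ dz + (-6*x - 3*z) dz ∧ dx + (2*y + 3*z) dx ∧ dy; curl F = (-3*x + 2*z, -6*x - 3*z, 2*y + 3*z)

d omega = sum_{i<j} (∂f_j/∂x_i - ∂f_i/∂x_j) dx_i ∧ dx_j. Under the identification (dy ∧ dz, dz ∧ dx, dx ∧ dy) ↔ (e_x, e_y, e_z), the coefficients are exactly the components of curl F. Compute:
  ∂R/∂y - ∂Q/∂z = (0) - (3*x - 2*z) = -3*x + 2*z
  ∂P/∂z - ∂R/∂x = (-4*z) - (6*x - z) = -6*x - 3*z
  ∂Q/∂x - ∂P/∂y = (2*y + 3*z) - (0) = 2*y + 3*z.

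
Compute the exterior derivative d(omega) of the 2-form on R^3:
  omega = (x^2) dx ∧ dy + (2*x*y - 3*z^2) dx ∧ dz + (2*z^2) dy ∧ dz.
d(omega) = (-2*x) dx ∧ dy ∧ dz

For a 2-form omega = sum_{i<j} g_{ij} dx_i ∧ dx_j, the exterior derivative is
  d(omega) = sum_{i<j} d(g_{ij}) ∧ dx_i ∧ dx_j = sum_{i<j, k} (∂g_{ij}/∂x_k) dx_k ∧ dx_i ∧ dx_j.
Expand each term, using dx_k ∧ dx_i ∧ dx_j = sgn(permutation) dx_{(a)} ∧ dx_{(b)} ∧ dx_{(c)} with (a < b < c) sorted:
  d(2*x*y - 3*z^2) includes (∂/∂y)(2*x*y - 3*z^2) dy = (2*x) dy, which multiplied by dx ∧ dz gives (-2*x) dx ∧ dy ∧ dz
Collecting like 3-forms: d(omega) = (-2*x) dx ∧ dy ∧ dz.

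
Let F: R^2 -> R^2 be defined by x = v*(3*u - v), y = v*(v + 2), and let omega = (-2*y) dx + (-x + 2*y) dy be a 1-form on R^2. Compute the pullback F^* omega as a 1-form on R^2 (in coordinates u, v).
F^* omega = (6*v^2*(-v - 2)) du + (2*v*(-6*u*v - 9*u + 5*v^2 + 11*v + 4)) dv

Using F^*(f dg) = (f ∘ F) d(g ∘ F), substitute each coordinate x_i by F_i(u, v) in f_i, and replace dx_i by d F_i = (∂F_i/∂u) du + (∂F_i/∂v) dv.
  For the x component: f_1(F) = 2*v*(-v - 2); d F_1 = (3*v) du + (3*u - 2*v) dv
  For the y component: f_2(F) = v*(-3*u + 3*v + 4); d F_2 = (0) du + (2*v + 2) dv
Combining and collecting du, dv coefficients:
  coeff of du: 6*v^2*(-v - 2)
  coeff of dv: 2*v*(-6*u*v - 9*u + 5*v^2 + 11*v + 4)
F^* omega = (6*v^2*(-v - 2)) du + (2*v*(-6*u*v - 9*u + 5*v^2 + 11*v + 4)) dv.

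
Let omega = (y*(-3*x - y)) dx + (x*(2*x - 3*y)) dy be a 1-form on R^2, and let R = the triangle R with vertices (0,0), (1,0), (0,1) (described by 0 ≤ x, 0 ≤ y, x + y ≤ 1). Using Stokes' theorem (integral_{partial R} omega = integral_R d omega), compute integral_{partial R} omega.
integral_(partial R) omega = 1

Stokes: integral_partial_R omega = integral_R d omega with d omega = (∂Q/∂x - ∂P/∂y) dx ∧ dy.
  ∂Q/∂x = 4*x - 3*y
  ∂P/∂y = -3*x - 2*y
  integrand = ∂Q/∂x - ∂P/∂y = 7*x - y.
Integrating over R: integral_0^1 integral_0^{1-x} (7*x - y) dy dx = 1.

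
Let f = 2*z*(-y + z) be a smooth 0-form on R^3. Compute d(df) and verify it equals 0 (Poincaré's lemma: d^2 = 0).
d(df) = 0

Step 1: df = sum_i (∂f/∂x_i) dx_i = (0) dx + (-2*z) dy + (-2*y + 4*z) dz.
Step 2: Apply d again. Using the 1-form formula, the coefficient of dx ∧ dy in d(df) is ∂^2 f/∂x ∂y - ∂^2 f/∂y ∂x = (0) - (0) = 0 (equality of mixed partials for smooth f).
Similarly for dx ∧ dz and dy ∧ dz — all coefficients vanish. So d(df) = 0.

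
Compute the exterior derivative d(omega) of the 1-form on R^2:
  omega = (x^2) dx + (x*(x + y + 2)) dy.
d(omega) = (2*x + y + 2) dx ∧ dy

For a 1-form omega = sum_i f_i dx_i, the exterior derivative is
  d(omega) = sum_{i < j} (∂f_j/∂x_i - ∂f_i/∂x_j) dx_i ∧ dx_j.
  coefficient of dx ∧ dy: ∂f_2/∂x - ∂f_1/∂y = ∂(x*(x + y + 2))/∂x - ∂(x^2)/∂y = 2*x + y + 2
Assembling: d(omega) = (2*x + y + 2) dx ∧ dy.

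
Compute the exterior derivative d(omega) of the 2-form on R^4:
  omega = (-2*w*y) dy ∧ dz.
d(omega) = (-2*y) dy ∧ dz ∧ dw

For a 2-form omega = sum_{i<j} g_{ij} dx_i ∧ dx_j, the exterior derivative is
  d(omega) = sum_{i<j} d(g_{ij}) ∧ dx_i ∧ dx_j = sum_{i<j, k} (∂g_{ij}/∂x_k) dx_k ∧ dx_i ∧ dx_j.
Expand each term, using dx_k ∧ dx_i ∧ dx_j = sgn(permutation) dx_{(a)} ∧ dx_{(b)} ∧ dx_{(c)} with (a < b < c) sorted:
  d(-2*w*y) includes (∂/∂w)(-2*w*y) dw = (-2*y) dw, which multiplied by dy ∧ dz gives (-2*y) dy ∧ dz ∧ dw
Collecting like 3-forms: d(omega) = (-2*y) dy ∧ dz ∧ dw.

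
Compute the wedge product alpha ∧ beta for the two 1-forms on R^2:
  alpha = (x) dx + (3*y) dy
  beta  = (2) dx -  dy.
alpha ∧ beta = (-x - 6*y) dx ∧ dy

Distribute the wedge, using dx_i ∧ dx_j = -dx_j ∧ dx_i and dx_i ∧ dx_i = 0. For each pair (i, j) with i < j, the coefficient of dx_i ∧ dx_j in alpha ∧ beta is (alpha_i * beta_j - alpha_j * beta_i). Collecting: alpha ∧ beta = (-x - 6*y) dx ∧ dy.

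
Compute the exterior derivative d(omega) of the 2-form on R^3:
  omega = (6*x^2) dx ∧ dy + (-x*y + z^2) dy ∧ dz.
d(omega) = (-y) dx ∧ dy ∧ dz

For a 2-form omega = sum_{i<j} g_{ij} dx_i ∧ dx_j, the exterior derivative is
  d(omega) = sum_{i<j} d(g_{ij}) ∧ dx_i ∧ dx_j = sum_{i<j, k} (∂g_{ij}/∂x_k) dx_k ∧ dx_i ∧ dx_j.
Expand each term, using dx_k ∧ dx_i ∧ dx_j = sgn(permutation) dx_{(a)} ∧ dx_{(b)} ∧ dx_{(c)} with (a < b < c) sorted:
  d(-x*y + z^2) includes (∂/∂x)(-x*y + z^2) dx = (-y) dx, which multiplied by dy ∧ dz gives (-y) dx ∧ dy ∧ dz
Collecting like 3-forms: d(omega) = (-y) dx ∧ dy ∧ dz.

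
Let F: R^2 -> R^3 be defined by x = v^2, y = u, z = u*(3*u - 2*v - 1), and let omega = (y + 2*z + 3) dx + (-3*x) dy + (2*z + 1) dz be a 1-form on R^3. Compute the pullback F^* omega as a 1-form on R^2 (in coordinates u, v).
F^* omega = (36*u^3 - 36*u^2*v - 18*u^2 + 8*u*v^2 + 8*u*v + 8*u - 3*v^2 - 2*v - 1) du + (-12*u^3 + 20*u^2*v + 4*u^2 - 8*u*v^2 - 2*u*v - 2*u + 6*v) dv

Using F^*(f dg) = (f ∘ F) d(g ∘ F), substitute each coordinate x_i by F_i(u, v) in f_i, and replace dx_i by d F_i = (∂F_i/∂u) du + (∂F_i/∂v) dv.
  For the x component: f_1(F) = 6*u^2 - 4*u*v - u + 3; d F_1 = (0) du + (2*v) dv
  For the y component: f_2(F) = -3*v^2; d F_2 = (1) du + (0) dv
  For the z component: f_3(F) = 6*u^2 - 4*u*v - 2*u + 1; d F_3 = (6*u - 2*v - 1) du + (-2*u) dv
Combining and collecting du, dv coefficients:
  coeff of du: 36*u^3 - 36*u^2*v - 18*u^2 + 8*u*v^2 + 8*u*v + 8*u - 3*v^2 - 2*v - 1
  coeff of dv: -12*u^3 + 20*u^2*v + 4*u^2 - 8*u*v^2 - 2*u*v - 2*u + 6*v
F^* omega = (36*u^3 - 36*u^2*v - 18*u^2 + 8*u*v^2 + 8*u*v + 8*u - 3*v^2 - 2*v - 1) du + (-12*u^3 + 20*u^2*v + 4*u^2 - 8*u*v^2 - 2*u*v - 2*u + 6*v) dv.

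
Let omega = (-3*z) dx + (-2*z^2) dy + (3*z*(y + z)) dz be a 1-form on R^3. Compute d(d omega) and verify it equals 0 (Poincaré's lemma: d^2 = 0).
d(d omega) = 0

Step 1: d omega = sum_{i<j} (∂f_j/∂x_i - ∂f_i/∂x_j) dx_i ∧ dx_j:
  coeff of dx ∧ dy: 0
  coeff of dx ∧ dz: 3
  coeff of dy ∧ dz: 7*z
Step 2: Apply d again to each 2-form coefficient. The only possible 3-form in R^3 is dx ∧ dy ∧ dz, with coefficient
  ∂(coeff of dy∧dz)/∂x - ∂(coeff of dx∧dz)/∂y + ∂(coeff of dx∧dy)/∂z
  = ∂/∂x (7*z) - ∂/∂y (3) + ∂/∂z (0).
Each of these terms simplifies to sums of mixed partials that cancel in pairs. The result is 0 (by equality of mixed partials for smooth functions — Schwarz / Clairaut).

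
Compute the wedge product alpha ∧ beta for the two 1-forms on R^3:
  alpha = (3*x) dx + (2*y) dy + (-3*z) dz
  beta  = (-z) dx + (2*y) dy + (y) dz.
alpha ∧ beta = (2*y*(3*x + z)) dx ∧ dy + (3*x*y - 3*z^2) dx ∧ dz + (2*y*(y + 3*z)) dy ∧ dz

Distribute the wedge, using dx_i ∧ dx_j = -dx_j ∧ dx_i and dx_i ∧ dx_i = 0. For each pair (i, j) with i < j, the coefficient of dx_i ∧ dx_j in alpha ∧ beta is (alpha_i * beta_j - alpha_j * beta_i). Collecting: alpha ∧ beta = (2*y*(3*x + z)) dx ∧ dy + (3*x*y - 3*z^2) dx ∧ dz + (2*y*(y + 3*z)) dy ∧ dz.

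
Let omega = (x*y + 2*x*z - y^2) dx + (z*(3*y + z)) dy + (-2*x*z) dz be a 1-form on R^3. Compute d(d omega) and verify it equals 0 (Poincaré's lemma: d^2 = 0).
d(d omega) = 0

Step 1: d omega = sum_{i<j} (∂f_j/∂x_i - ∂f_i/∂x_j) dx_i ∧ dx_j:
  coeff of dx ∧ dy: -x + 2*y
  coeff of dx ∧ dz: -2*x - 2*z
  coeff of dy ∧ dz: -3*y - 2*z
Step 2: Apply d again to each 2-form coefficient. The only possible 3-form in R^3 is dx ∧ dy ∧ dz, with coefficient
  ∂(coeff of dy∧dz)/∂x - ∂(coeff of dx∧dz)/∂y + ∂(coeff of dx∧dy)/∂z
  = ∂/∂x (-3*y - 2*z) - ∂/∂y (-2*x - 2*z) + ∂/∂z (-x + 2*y).
Each of these terms simplifies to sums of mixed partials that cancel in pairs. The result is 0 (by equality of mixed partials for smooth functions — Schwarz / Clairaut).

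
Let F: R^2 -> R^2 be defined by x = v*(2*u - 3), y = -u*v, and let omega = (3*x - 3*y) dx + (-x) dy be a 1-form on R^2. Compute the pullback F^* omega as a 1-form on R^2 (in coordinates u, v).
F^* omega = (v^2*(20*u - 21)) du + (v*(20*u^2 - 48*u + 27)) dv

Using F^*(f dg) = (f ∘ F) d(g ∘ F), substitute each coordinate x_i by F_i(u, v) in f_i, and replace dx_i by d F_i = (∂F_i/∂u) du + (∂F_i/∂v) dv.
  For the x component: f_1(F) = 9*v*(u - 1); d F_1 = (2*v) du + (2*u - 3) dv
  For the y component: f_2(F) = v*(3 - 2*u); d F_2 = (-v) du + (-u) dv
Combining and collecting du, dv coefficients:
  coeff of du: v^2*(20*u - 21)
  coeff of dv: v*(20*u^2 - 48*u + 27)
F^* omega = (v^2*(20*u - 21)) du + (v*(20*u^2 - 48*u + 27)) dv.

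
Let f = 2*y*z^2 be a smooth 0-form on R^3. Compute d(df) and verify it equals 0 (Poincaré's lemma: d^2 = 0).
d(df) = 0

Step 1: df = sum_i (∂f/∂x_i) dx_i = (0) dx + (2*z^2) dy + (4*y*z) dz.
Step 2: Apply d again. Using the 1-form formula, the coefficient of dx ∧ dy in d(df) is ∂^2 f/∂x ∂y - ∂^2 f/∂y ∂x = (0) - (0) = 0 (equality of mixed partials for smooth f).
Similarly for dx ∧ dz and dy ∧ dz — all coefficients vanish. So d(df) = 0.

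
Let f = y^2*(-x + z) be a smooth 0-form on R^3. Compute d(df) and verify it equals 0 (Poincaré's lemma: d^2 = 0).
d(df) = 0

Step 1: df = sum_i (∂f/∂x_i) dx_i = (-y^2) dx + (2*y*(-x + z)) dy + (y^2) dz.
Step 2: Apply d again. Using the 1-form formula, the coefficient of dx ∧ dy in d(df) is ∂^2 f/∂x ∂y - ∂^2 f/∂y ∂x = (-2*y) - (-2*y) = 0 (equality of mixed partials for smooth f).
Similarly for dx ∧ dz and dy ∧ dz — all coefficients vanish. So d(df) = 0.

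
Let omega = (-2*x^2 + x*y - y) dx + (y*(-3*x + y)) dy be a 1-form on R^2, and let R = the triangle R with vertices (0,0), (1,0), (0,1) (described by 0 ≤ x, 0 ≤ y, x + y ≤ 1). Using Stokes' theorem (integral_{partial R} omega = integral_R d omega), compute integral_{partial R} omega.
integral_(partial R) omega = -1/6

Stokes: integral_partial_R omega = integral_R d omega with d omega = (∂Q/∂x - ∂P/∂y) dx ∧ dy.
  ∂Q/∂x = -3*y
  ∂P/∂y = x - 1
  integrand = ∂Q/∂x - ∂P/∂y = -x - 3*y + 1.
Integrating over R: integral_0^1 integral_0^{1-x} (-x - 3*y + 1) dy dx = -1/6.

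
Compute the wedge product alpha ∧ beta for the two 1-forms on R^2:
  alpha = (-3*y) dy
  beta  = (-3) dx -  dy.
alpha ∧ beta = (-9*y) dx ∧ dy

Distribute the wedge, using dx_i ∧ dx_j = -dx_j ∧ dx_i and dx_i ∧ dx_i = 0. For each pair (i, j) with i < j, the coefficient of dx_i ∧ dx_j in alpha ∧ beta is (alpha_i * beta_j - alpha_j * beta_i). Collecting: alpha ∧ beta = (-9*y) dx ∧ dy.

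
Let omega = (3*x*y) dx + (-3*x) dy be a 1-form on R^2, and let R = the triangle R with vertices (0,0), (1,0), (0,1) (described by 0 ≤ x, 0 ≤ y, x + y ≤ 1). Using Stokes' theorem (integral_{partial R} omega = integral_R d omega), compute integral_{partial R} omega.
integral_(partial R) omega = -2

Stokes: integral_partial_R omega = integral_R d omega with d omega = (∂Q/∂x - ∂P/∂y) dx ∧ dy.
  ∂Q/∂x = -3
  ∂P/∂y = 3*x
  integrand = ∂Q/∂x - ∂P/∂y = -3*x - 3.
Integrating over R: integral_0^1 integral_0^{1-x} (-3*x - 3) dy dx = -2.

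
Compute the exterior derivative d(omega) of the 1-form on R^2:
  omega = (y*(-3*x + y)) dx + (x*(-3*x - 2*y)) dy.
d(omega) = (-3*x - 4*y) dx ∧ dy

For a 1-form omega = sum_i f_i dx_i, the exterior derivative is
  d(omega) = sum_{i < j} (∂f_j/∂x_i - ∂f_i/∂x_j) dx_i ∧ dx_j.
  coefficient of dx ∧ dy: ∂f_2/∂x - ∂f_1/∂y = ∂(x*(-3*x - 2*y))/∂x - ∂(y*(-3*x + y))/∂y = -3*x - 4*y
Assembling: d(omega) = (-3*x - 4*y) dx ∧ dy.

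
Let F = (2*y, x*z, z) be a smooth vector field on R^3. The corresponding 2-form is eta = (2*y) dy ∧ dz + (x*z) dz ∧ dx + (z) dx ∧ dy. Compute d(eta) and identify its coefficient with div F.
d(eta) = (1) dx ∧ dy ∧ dz; div F = 1

For a 2-form in R^3 of the form above, applying d gives a 3-form with coefficient ∂P/∂x + ∂Q/∂y + ∂R/∂z:
  ∂P/∂x = 0
  ∂Q/∂y = 0
  ∂R/∂z = 1
Sum = 1, which is exactly div F.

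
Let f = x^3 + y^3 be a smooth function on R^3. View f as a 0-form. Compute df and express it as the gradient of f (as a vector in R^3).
df = (3*x^2) dx + (3*y^2) dy + (0) dz; grad f = (3*x^2, 3*y^2, 0)

For a 0-form f, d f = (∂f/∂x) dx + (∂f/∂y) dy + (∂f/∂z) dz. The components of the vector representation are exactly the entries of grad f in Cartesian coordinates:
  ∂f/∂x = 3*x^2
  ∂f/∂y = 3*y^2
  ∂f/∂z = 0.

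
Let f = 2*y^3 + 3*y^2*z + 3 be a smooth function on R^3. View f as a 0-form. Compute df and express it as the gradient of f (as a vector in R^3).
df = (0) dx + (6*y*(y + z)) dy + (3*y^2) dz; grad f = (0, 6*y*(y + z), 3*y^2)

For a 0-form f, d f = (∂f/∂x) dx + (∂f/∂y) dy + (∂f/∂z) dz. The components of the vector representation are exactly the entries of grad f in Cartesian coordinates:
  ∂f/∂x = 0
  ∂f/∂y = 6*y*(y + z)
  ∂f/∂z = 3*y^2.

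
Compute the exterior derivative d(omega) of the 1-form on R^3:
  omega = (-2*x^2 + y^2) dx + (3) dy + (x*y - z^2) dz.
d(omega) = (-2*y) dx ∧ dy + (y) dx ∧ dz + (x) dy ∧ dz

For a 1-form omega = sum_i f_i dx_i, the exterior derivative is
  d(omega) = sum_{i < j} (∂f_j/∂x_i - ∂f_i/∂x_j) dx_i ∧ dx_j.
  coefficient of dx ∧ dy: ∂f_2/∂x - ∂f_1/∂y = ∂(3)/∂x - ∂(-2*x^2 + y^2)/∂y = -2*y
  coefficient of dx ∧ dz: ∂f_3/∂x - ∂f_1/∂z = ∂(x*y - z^2)/∂x - ∂(-2*x^2 + y^2)/∂z = y
  coefficient of dy ∧ dz: ∂f_3/∂y - ∂f_2/∂z = ∂(x*y - z^2)/∂y - ∂(3)/∂z = x
Assembling: d(omega) = (-2*y) dx ∧ dy + (y) dx ∧ dz + (x) dy ∧ dz.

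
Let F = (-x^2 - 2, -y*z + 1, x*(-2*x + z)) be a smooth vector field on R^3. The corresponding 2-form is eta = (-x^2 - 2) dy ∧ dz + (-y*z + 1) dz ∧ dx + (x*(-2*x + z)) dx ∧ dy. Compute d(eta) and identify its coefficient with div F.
d(eta) = (-x - z) dx ∧ dy ∧ dz; div F = -x - z

For a 2-form in R^3 of the form above, applying d gives a 3-form with coefficient ∂P/∂x + ∂Q/∂y + ∂R/∂z:
  ∂P/∂x = -2*x
  ∂Q/∂y = -z
  ∂R/∂z = x
Sum = -x - z, which is exactly div F.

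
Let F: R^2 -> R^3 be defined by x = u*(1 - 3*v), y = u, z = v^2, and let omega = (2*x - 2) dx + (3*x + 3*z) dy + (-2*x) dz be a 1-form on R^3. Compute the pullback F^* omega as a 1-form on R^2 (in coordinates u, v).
F^* omega = (18*u*v^2 - 21*u*v + 5*u + 3*v^2 + 6*v - 2) du + (2*u*(9*u*v - 3*u + 6*v^2 - 2*v + 3)) dv

Using F^*(f dg) = (f ∘ F) d(g ∘ F), substitute each coordinate x_i by F_i(u, v) in f_i, and replace dx_i by d F_i = (∂F_i/∂u) du + (∂F_i/∂v) dv.
  For the x component: f_1(F) = -6*u*v + 2*u - 2; d F_1 = (1 - 3*v) du + (-3*u) dv
  For the y component: f_2(F) = -9*u*v + 3*u + 3*v^2; d F_2 = (1) du + (0) dv
  For the z component: f_3(F) = 2*u*(3*v - 1); d F_3 = (0) du + (2*v) dv
Combining and collecting du, dv coefficients:
  coeff of du: 18*u*v^2 - 21*u*v + 5*u + 3*v^2 + 6*v - 2
  coeff of dv: 2*u*(9*u*v - 3*u + 6*v^2 - 2*v + 3)
F^* omega = (18*u*v^2 - 21*u*v + 5*u + 3*v^2 + 6*v - 2) du + (2*u*(9*u*v - 3*u + 6*v^2 - 2*v + 3)) dv.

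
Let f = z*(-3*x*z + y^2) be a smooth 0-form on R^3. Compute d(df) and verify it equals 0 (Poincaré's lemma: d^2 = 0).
d(df) = 0

Step 1: df = sum_i (∂f/∂x_i) dx_i = (-3*z^2) dx + (2*y*z) dy + (-6*x*z + y^2) dz.
Step 2: Apply d again. Using the 1-form formula, the coefficient of dx ∧ dy in d(df) is ∂^2 f/∂x ∂y - ∂^2 f/∂y ∂x = (0) - (0) = 0 (equality of mixed partials for smooth f).
Similarly for dx ∧ dz and dy ∧ dz — all coefficients vanish. So d(df) = 0.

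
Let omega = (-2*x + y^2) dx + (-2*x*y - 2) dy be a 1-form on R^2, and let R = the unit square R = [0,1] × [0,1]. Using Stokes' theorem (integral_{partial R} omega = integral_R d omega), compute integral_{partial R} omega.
integral_(partial R) omega = -2

Stokes: integral_partial_R omega = integral_R d omega with d omega = (∂Q/∂x - ∂P/∂y) dx ∧ dy.
  ∂Q/∂x = -2*y
  ∂P/∂y = 2*y
  integrand = ∂Q/∂x - ∂P/∂y = -4*y.
Integrating over R: integral_0^1 integral_0^1 (-4*y) dx dy = -2.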